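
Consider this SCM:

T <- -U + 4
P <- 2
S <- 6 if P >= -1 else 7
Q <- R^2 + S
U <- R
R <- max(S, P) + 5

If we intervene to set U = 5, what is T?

The intervention breaks the incoming arrows to U: U <- R no longer applies, and U = 5.
T = -U + 4  [with U=5]  = -1

-1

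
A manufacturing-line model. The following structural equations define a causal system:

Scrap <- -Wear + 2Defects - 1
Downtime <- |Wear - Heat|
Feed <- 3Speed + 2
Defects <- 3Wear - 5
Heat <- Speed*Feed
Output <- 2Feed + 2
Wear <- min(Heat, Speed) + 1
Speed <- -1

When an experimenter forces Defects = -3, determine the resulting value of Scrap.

-7

The intervention breaks the incoming arrows to Defects: Defects <- 3Wear - 5 no longer applies, and Defects = -3.
Feed = 3Speed + 2  [with Speed=-1]  = -1
Heat = Speed*Feed  [with Speed=-1, Feed=-1]  = 1
Wear = min(Heat, Speed) + 1  [with Heat=1, Speed=-1]  = 0
Scrap = -Wear + 2Defects - 1  [with Wear=0, Defects=-3]  = -7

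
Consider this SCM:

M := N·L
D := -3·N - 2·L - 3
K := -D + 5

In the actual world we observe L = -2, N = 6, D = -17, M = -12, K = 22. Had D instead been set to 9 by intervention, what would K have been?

-4

do(D=9) replaces the equation D := -3·N - 2·L - 3 with the constant D = 9.
K = -D + 5  [with D=9]  = -4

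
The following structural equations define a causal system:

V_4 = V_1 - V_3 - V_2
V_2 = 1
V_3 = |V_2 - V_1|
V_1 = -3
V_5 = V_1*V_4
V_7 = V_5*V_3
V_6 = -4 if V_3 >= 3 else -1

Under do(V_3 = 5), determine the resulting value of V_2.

1

Under do(V_3=5), the mechanism V_3 = |V_2 - V_1| is discarded; V_3 is fixed at 5.
Since V_2 is not a descendant of the intervened variable, it is unaffected.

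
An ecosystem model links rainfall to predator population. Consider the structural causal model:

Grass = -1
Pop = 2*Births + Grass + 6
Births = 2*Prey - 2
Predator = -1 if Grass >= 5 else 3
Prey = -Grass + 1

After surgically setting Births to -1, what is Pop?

3

Intervening sets Births = -1 and removes its equation (Births = 2*Prey - 2).
Pop = 2*Births + Grass + 6  [with Births=-1, Grass=-1]  = 3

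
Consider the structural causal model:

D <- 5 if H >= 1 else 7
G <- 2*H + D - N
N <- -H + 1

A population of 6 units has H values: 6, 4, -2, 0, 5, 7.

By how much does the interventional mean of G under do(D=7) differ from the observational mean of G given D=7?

13

do(D=7) breaks D's dependence on H. With D=7 fixed, G across the units is 24, 18, 0, 6, 21, 27, mean 16.
E[G|D=7] averages over only the 2 units with D=7 (H = -2, 0): G = 0, 6, mean 3.
Difference = 16 − 3 = 13.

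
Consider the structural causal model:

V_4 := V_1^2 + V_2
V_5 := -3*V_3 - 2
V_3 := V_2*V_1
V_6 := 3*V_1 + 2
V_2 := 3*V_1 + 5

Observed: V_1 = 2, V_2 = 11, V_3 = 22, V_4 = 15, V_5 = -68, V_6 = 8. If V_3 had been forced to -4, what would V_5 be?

10

do(V_3=-4) replaces the equation V_3 := V_2*V_1 with the constant V_3 = -4.
V_5 = -3*V_3 - 2  [with V_3=-4]  = 10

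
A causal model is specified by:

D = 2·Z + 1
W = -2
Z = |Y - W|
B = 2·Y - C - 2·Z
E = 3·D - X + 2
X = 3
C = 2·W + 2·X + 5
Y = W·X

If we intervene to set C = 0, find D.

9

Under do(C=0), the mechanism C = 2·W + 2·X + 5 is discarded; C is fixed at 0.
Since D is not a descendant of the intervened variable, it is unaffected.
Y = W·X  [with W=-2, X=3]  = -6
Z = |Y - W|  [with Y=-6, W=-2]  = 4
D = 2·Z + 1  [with Z=4]  = 9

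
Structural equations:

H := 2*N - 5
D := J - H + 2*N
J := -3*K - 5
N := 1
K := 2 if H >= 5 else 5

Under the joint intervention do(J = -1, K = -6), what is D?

The joint intervention fixes J = -1, K = -6, removing each variable's own equation.
H = 2*N - 5  [with N=1]  = -3
D = J - H + 2*N  [with J=-1, H=-3, N=1]  = 4

4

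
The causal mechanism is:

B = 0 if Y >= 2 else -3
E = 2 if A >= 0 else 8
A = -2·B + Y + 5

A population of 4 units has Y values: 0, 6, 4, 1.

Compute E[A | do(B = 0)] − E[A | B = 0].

-2.25

Every unit gets B=0 under the intervention. A values become 5, 11, 9, 6; E[A|do(B=0)] = 7.75.
E[A|B=0] averages over only the 2 units with B=0 (Y = 6, 4): A = 11, 9, mean 10.
Difference = 7.75 − 10 = -2.25.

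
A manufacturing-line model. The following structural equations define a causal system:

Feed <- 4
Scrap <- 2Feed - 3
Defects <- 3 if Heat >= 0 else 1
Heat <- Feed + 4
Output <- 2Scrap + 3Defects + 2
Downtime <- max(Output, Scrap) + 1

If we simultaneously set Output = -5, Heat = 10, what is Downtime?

The joint intervention fixes Output = -5, Heat = 10, removing each variable's own equation.
Scrap = 2Feed - 3  [with Feed=4]  = 5
Downtime = max(Output, Scrap) + 1  [with Output=-5, Scrap=5]  = 6

6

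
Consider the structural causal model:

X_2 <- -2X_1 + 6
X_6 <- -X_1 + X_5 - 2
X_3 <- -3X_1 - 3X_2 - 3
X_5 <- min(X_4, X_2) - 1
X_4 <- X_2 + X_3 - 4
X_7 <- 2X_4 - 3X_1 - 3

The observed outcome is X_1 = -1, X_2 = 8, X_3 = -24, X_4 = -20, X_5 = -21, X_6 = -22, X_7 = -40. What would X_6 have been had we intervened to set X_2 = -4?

-6

Under do(X_2=-4), the mechanism X_2 <- -2X_1 + 6 is discarded; X_2 is fixed at -4.
X_3 = -3X_1 - 3X_2 - 3  [with X_1=-1, X_2=-4]  = 12
X_4 = X_2 + X_3 - 4  [with X_2=-4, X_3=12]  = 4
X_5 = min(X_4, X_2) - 1  [with X_4=4, X_2=-4]  = -5
X_6 = -X_1 + X_5 - 2  [with X_1=-1, X_5=-5]  = -6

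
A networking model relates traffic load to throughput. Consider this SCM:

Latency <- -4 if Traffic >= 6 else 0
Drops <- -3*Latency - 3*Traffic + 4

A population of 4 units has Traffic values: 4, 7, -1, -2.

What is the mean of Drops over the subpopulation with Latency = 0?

E[Drops|Latency=0] averages over only the 3 units with Latency=0 (Traffic = 4, -1, -2): Drops = -8, 7, 10, mean 3.

3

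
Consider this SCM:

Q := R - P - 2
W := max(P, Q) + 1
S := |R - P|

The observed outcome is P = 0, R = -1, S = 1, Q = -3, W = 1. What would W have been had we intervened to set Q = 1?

2

Intervening sets Q = 1 and removes its equation (Q := R - P - 2).
W = max(P, Q) + 1  [with P=0, Q=1]  = 2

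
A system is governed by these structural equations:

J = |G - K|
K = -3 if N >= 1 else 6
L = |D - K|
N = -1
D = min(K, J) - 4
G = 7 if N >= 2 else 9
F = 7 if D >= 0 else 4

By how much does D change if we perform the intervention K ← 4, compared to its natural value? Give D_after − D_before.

do(K=4) replaces the equation K = -3 if N >= 1 else 6 with the constant K = 4.
G = 7 if N >= 2 else 9  [with N=-1]  = 9
J = |G - K|  [with G=9, K=4]  = 5
D = min(K, J) - 4  [with K=4, J=5]  = 0
Without intervention: K = -3 if N >= 1 else 6  [with N=-1]  = 6; G = 7 if N >= 2 else 9  [with N=-1]  = 9; J = |G - K|  [with G=9, K=6]  = 3; D = min(K, J) - 4  [with K=6, J=3]  = -1.
Change = 0 − (-1) = 1.

1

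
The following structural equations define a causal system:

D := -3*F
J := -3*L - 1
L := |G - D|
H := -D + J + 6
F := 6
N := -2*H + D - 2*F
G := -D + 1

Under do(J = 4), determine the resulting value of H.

The intervention breaks the incoming arrows to J: J := -3*L - 1 no longer applies, and J = 4.
D = -3*F  [with F=6]  = -18
H = -D + J + 6  [with D=-18, J=4]  = 28

28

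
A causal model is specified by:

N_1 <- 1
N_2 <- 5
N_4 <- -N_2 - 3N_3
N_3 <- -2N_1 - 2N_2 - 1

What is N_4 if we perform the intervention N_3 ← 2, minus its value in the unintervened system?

-45

The intervention breaks the incoming arrows to N_3: N_3 <- -2N_1 - 2N_2 - 1 no longer applies, and N_3 = 2.
N_4 = -N_2 - 3N_3  [with N_2=5, N_3=2]  = -11
Without intervention: N_3 = -2N_1 - 2N_2 - 1  [with N_1=1, N_2=5]  = -13; N_4 = -N_2 - 3N_3  [with N_2=5, N_3=-13]  = 34.
Change = -11 − 34 = -45.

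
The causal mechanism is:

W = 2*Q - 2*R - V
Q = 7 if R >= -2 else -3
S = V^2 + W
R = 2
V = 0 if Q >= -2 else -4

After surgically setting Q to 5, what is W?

Under do(Q=5), the mechanism Q = 7 if R >= -2 else -3 is discarded; Q is fixed at 5.
V = 0 if Q >= -2 else -4  [with Q=5]  = 0
W = 2*Q - 2*R - V  [with Q=5, R=2, V=0]  = 6

6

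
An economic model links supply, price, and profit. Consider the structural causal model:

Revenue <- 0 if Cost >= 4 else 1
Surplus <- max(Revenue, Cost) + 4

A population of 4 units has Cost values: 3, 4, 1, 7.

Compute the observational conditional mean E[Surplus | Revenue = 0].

E[Surplus|Revenue=0] averages over only the 2 units with Revenue=0 (Cost = 4, 7): Surplus = 8, 11, mean 9.5.

9.5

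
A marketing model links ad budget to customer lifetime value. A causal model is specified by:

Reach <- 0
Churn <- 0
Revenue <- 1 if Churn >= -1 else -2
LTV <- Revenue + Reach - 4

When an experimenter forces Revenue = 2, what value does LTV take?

-2

The intervention breaks the incoming arrows to Revenue: Revenue <- 1 if Churn >= -1 else -2 no longer applies, and Revenue = 2.
LTV = Revenue + Reach - 4  [with Revenue=2, Reach=0]  = -2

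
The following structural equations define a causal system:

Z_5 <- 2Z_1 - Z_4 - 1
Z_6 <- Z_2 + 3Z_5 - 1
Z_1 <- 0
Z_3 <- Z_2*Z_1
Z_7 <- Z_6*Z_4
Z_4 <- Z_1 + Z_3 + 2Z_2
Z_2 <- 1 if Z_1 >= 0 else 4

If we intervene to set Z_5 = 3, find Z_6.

9

The intervention breaks the incoming arrows to Z_5: Z_5 <- 2Z_1 - Z_4 - 1 no longer applies, and Z_5 = 3.
Z_2 = 1 if Z_1 >= 0 else 4  [with Z_1=0]  = 1
Z_6 = Z_2 + 3Z_5 - 1  [with Z_2=1, Z_5=3]  = 9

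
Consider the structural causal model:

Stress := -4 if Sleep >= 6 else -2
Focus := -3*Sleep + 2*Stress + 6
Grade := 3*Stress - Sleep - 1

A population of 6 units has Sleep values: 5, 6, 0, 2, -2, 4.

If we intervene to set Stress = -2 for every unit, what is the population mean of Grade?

Under do(Stress=-2), Stress's equation is replaced by Stress=-2 for every unit. Per-unit Grade: -12, -13, -7, -9, -5, -11. Mean = -9.5.

-9.5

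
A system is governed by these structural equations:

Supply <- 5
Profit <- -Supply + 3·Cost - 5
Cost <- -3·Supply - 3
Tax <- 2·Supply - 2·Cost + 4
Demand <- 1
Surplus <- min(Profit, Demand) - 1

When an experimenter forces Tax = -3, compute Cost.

Under do(Tax=-3), the mechanism Tax <- 2·Supply - 2·Cost + 4 is discarded; Tax is fixed at -3.
Since Cost is not a descendant of the intervened variable, it is unaffected.
Cost = -3·Supply - 3  [with Supply=5]  = -18

-18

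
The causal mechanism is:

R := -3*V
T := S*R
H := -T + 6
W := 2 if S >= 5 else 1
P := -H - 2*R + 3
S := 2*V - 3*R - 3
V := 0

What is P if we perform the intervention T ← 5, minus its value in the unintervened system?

5

The intervention breaks the incoming arrows to T: T := S*R no longer applies, and T = 5.
R = -3*V  [with V=0]  = 0
H = -T + 6  [with T=5]  = 1
P = -H - 2*R + 3  [with H=1, R=0]  = 2
Without intervention: R = -3*V  [with V=0]  = 0; S = 2*V - 3*R - 3  [with V=0, R=0]  = -3; T = S*R  [with S=-3, R=0]  = 0; H = -T + 6  [with T=0]  = 6; P = -H - 2*R + 3  [with H=6, R=0]  = -3.
Change = 2 − (-3) = 5.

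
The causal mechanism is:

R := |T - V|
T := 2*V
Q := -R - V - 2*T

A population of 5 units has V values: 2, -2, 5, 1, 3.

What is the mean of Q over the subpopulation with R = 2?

-2

Conditioning on R=2 selects the 2 unit(s) with V ∈ {2, -2}. Their Q values: -12, 8. Mean = -2.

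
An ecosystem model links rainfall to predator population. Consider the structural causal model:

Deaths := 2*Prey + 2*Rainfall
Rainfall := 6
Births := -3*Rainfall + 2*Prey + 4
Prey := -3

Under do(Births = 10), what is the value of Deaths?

The intervention breaks the incoming arrows to Births: Births := -3*Rainfall + 2*Prey + 4 no longer applies, and Births = 10.
Deaths is not downstream of the intervention, so its value is determined by the original equations.
Deaths = 2*Prey + 2*Rainfall  [with Prey=-3, Rainfall=6]  = 6

6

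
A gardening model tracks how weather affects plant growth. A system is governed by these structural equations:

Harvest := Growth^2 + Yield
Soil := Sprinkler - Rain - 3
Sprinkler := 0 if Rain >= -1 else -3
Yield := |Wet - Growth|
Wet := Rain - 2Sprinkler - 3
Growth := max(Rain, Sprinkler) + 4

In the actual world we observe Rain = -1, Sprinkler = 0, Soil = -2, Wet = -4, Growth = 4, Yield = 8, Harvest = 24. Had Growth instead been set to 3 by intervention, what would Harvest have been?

16

Under do(Growth=3), the mechanism Growth := max(Rain, Sprinkler) + 4 is discarded; Growth is fixed at 3.
Sprinkler = 0 if Rain >= -1 else -3  [with Rain=-1]  = 0
Wet = Rain - 2Sprinkler - 3  [with Rain=-1, Sprinkler=0]  = -4
Yield = |Wet - Growth|  [with Wet=-4, Growth=3]  = 7
Harvest = Growth^2 + Yield  [with Growth=3, Yield=7]  = 16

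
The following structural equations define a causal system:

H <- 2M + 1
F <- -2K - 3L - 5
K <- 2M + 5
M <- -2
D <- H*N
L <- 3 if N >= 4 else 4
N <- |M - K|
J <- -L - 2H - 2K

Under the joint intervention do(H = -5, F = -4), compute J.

Under do(H = -5, F = -4), each intervened variable's structural equation is replaced by its fixed value.
K = 2M + 5  [with M=-2]  = 1
N = |M - K|  [with M=-2, K=1]  = 3
L = 3 if N >= 4 else 4  [with N=3]  = 4
J = -L - 2H - 2K  [with L=4, H=-5, K=1]  = 4

4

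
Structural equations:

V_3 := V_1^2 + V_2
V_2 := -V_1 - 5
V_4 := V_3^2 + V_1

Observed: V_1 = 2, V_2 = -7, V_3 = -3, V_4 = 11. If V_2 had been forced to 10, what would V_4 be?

Under do(V_2=10), the mechanism V_2 := -V_1 - 5 is discarded; V_2 is fixed at 10.
V_3 = V_1^2 + V_2  [with V_1=2, V_2=10]  = 14
V_4 = V_3^2 + V_1  [with V_3=14, V_1=2]  = 198

198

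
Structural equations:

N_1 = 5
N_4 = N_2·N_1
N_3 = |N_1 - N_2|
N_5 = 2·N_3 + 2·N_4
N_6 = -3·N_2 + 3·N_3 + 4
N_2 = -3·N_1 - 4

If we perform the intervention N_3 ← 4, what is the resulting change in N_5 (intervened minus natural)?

do(N_3=4) replaces the equation N_3 = |N_1 - N_2| with the constant N_3 = 4.
N_2 = -3·N_1 - 4  [with N_1=5]  = -19
N_4 = N_2·N_1  [with N_2=-19, N_1=5]  = -95
N_5 = 2·N_3 + 2·N_4  [with N_3=4, N_4=-95]  = -182
Without intervention: N_2 = -3·N_1 - 4  [with N_1=5]  = -19; N_3 = |N_1 - N_2|  [with N_1=5, N_2=-19]  = 24; N_4 = N_2·N_1  [with N_2=-19, N_1=5]  = -95; N_5 = 2·N_3 + 2·N_4  [with N_3=24, N_4=-95]  = -142.
Change = -182 − (-142) = -40.

-40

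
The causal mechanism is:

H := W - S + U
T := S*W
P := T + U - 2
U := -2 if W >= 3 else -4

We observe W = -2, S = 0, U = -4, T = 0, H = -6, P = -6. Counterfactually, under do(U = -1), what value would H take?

do(U=-1) replaces the equation U := -2 if W >= 3 else -4 with the constant U = -1.
H = W - S + U  [with W=-2, S=0, U=-1]  = -3

-3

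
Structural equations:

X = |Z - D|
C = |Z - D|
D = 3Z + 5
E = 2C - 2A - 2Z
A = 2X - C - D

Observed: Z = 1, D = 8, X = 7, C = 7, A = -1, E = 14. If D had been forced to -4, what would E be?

Under do(D=-4), the mechanism D = 3Z + 5 is discarded; D is fixed at -4.
X = |Z - D|  [with Z=1, D=-4]  = 5
C = |Z - D|  [with Z=1, D=-4]  = 5
A = 2X - C - D  [with X=5, C=5, D=-4]  = 9
E = 2C - 2A - 2Z  [with C=5, A=9, Z=1]  = -10

-10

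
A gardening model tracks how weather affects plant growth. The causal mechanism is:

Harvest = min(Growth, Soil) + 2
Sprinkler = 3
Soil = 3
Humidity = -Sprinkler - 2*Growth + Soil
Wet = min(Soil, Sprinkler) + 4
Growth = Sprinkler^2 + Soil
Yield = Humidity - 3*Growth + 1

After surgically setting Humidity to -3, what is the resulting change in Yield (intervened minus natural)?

The intervention breaks the incoming arrows to Humidity: Humidity = -Sprinkler - 2*Growth + Soil no longer applies, and Humidity = -3.
Growth = Sprinkler^2 + Soil  [with Sprinkler=3, Soil=3]  = 12
Yield = Humidity - 3*Growth + 1  [with Humidity=-3, Growth=12]  = -38
Without intervention: Growth = Sprinkler^2 + Soil  [with Sprinkler=3, Soil=3]  = 12; Humidity = -Sprinkler - 2*Growth + Soil  [with Sprinkler=3, Growth=12, Soil=3]  = -24; Yield = Humidity - 3*Growth + 1  [with Humidity=-24, Growth=12]  = -59.
Change = -38 − (-59) = 21.

21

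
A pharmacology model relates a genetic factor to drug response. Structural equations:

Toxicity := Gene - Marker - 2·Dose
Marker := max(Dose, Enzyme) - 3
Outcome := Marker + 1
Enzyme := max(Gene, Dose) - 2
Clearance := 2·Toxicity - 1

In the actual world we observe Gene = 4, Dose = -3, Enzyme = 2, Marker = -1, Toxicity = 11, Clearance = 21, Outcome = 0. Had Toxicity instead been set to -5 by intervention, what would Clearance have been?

The intervention breaks the incoming arrows to Toxicity: Toxicity := Gene - Marker - 2·Dose no longer applies, and Toxicity = -5.
Clearance = 2·Toxicity - 1  [with Toxicity=-5]  = -11

-11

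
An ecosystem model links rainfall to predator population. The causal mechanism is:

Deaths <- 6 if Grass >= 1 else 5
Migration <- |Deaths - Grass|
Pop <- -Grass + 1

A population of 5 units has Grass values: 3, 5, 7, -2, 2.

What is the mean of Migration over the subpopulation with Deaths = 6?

E[Migration|Deaths=6] averages over only the 4 units with Deaths=6 (Grass = 3, 5, 7, 2): Migration = 3, 1, 1, 4, mean 2.25.

2.25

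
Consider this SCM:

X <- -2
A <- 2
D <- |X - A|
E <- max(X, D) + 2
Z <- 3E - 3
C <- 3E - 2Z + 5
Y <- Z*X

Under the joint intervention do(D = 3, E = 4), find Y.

-18

Under do(D = 3, E = 4), each intervened variable's structural equation is replaced by its fixed value.
Z = 3E - 3  [with E=4]  = 9
Y = Z*X  [with Z=9, X=-2]  = -18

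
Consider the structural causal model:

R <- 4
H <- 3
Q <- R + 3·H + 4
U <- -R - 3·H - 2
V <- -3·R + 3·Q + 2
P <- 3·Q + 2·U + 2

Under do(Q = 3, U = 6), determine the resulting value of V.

-1

Setting Q = 3, U = 6 by intervention discards those variables' equations.
V = -3·R + 3·Q + 2  [with R=4, Q=3]  = -1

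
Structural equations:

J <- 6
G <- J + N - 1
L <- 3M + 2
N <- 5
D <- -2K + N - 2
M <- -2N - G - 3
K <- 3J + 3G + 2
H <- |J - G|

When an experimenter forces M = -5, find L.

-13

do(M=-5) replaces the equation M <- -2N - G - 3 with the constant M = -5.
L = 3M + 2  [with M=-5]  = -13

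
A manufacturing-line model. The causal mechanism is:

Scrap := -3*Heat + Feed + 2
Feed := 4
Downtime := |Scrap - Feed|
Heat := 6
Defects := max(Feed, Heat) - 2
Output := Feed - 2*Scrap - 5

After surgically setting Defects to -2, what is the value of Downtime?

The intervention breaks the incoming arrows to Defects: Defects := max(Feed, Heat) - 2 no longer applies, and Defects = -2.
No directed path runs from Defects to Downtime, so Downtime keeps its natural value.
Scrap = -3*Heat + Feed + 2  [with Heat=6, Feed=4]  = -12
Downtime = |Scrap - Feed|  [with Scrap=-12, Feed=4]  = 16

16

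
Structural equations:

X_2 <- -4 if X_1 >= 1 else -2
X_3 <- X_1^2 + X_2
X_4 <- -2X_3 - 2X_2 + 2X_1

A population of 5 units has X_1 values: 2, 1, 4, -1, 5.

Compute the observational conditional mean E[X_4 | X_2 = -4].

-1

Observing X_2=-4 restricts to units where X_2's equation naturally yields -4: X_1 ∈ {2, 1, 4, 5}. In that subpopulation X_4 = 12, 16, -8, -24, mean -1.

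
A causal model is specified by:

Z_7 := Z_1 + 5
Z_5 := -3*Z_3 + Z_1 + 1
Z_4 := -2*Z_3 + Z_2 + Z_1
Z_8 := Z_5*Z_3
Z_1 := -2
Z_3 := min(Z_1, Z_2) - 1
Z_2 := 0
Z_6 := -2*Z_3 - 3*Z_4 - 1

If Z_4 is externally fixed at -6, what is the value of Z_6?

23

Under do(Z_4=-6), the mechanism Z_4 := -2*Z_3 + Z_2 + Z_1 is discarded; Z_4 is fixed at -6.
Z_3 = min(Z_1, Z_2) - 1  [with Z_1=-2, Z_2=0]  = -3
Z_6 = -2*Z_3 - 3*Z_4 - 1  [with Z_3=-3, Z_4=-6]  = 23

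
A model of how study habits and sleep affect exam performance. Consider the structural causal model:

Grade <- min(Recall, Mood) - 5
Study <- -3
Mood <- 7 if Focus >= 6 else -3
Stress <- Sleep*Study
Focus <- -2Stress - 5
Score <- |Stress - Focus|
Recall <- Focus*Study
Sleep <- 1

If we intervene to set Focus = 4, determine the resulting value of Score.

7

Intervening sets Focus = 4 and removes its equation (Focus <- -2Stress - 5).
Stress = Sleep*Study  [with Sleep=1, Study=-3]  = -3
Score = |Stress - Focus|  [with Stress=-3, Focus=4]  = 7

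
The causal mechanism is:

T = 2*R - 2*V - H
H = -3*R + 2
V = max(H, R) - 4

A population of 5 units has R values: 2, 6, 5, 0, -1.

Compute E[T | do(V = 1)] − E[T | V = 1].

2

Under do(V=1), V's equation is replaced by V=1 for every unit. Per-unit T: 6, 26, 21, -4, -9. Mean = 8.
Observing V=1 restricts to units where V's equation naturally yields 1: R ∈ {5, -1}. In that subpopulation T = 21, -9, mean 6.
Difference = 8 − 6 = 2.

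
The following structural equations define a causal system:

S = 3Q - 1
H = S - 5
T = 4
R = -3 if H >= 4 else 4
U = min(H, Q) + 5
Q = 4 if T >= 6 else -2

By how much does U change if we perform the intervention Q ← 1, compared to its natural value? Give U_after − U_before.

9

do(Q=1) replaces the equation Q = 4 if T >= 6 else -2 with the constant Q = 1.
S = 3Q - 1  [with Q=1]  = 2
H = S - 5  [with S=2]  = -3
U = min(H, Q) + 5  [with H=-3, Q=1]  = 2
Without intervention: Q = 4 if T >= 6 else -2  [with T=4]  = -2; S = 3Q - 1  [with Q=-2]  = -7; H = S - 5  [with S=-7]  = -12; U = min(H, Q) + 5  [with H=-12, Q=-2]  = -7.
Change = 2 − (-7) = 9.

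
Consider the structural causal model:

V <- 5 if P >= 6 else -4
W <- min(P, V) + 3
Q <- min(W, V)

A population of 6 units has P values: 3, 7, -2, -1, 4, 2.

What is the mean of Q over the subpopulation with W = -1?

-4

E[Q|W=-1] averages over only the 5 units with W=-1 (P = 3, -2, -1, 4, 2): Q = -4, -4, -4, -4, -4, mean -4.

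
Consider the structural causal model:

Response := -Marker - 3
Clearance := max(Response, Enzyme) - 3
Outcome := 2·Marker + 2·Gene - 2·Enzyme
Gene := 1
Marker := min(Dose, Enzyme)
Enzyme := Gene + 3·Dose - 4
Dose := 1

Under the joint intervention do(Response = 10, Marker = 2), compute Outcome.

6

Setting Response = 10, Marker = 2 by intervention discards those variables' equations.
Enzyme = Gene + 3·Dose - 4  [with Gene=1, Dose=1]  = 0
Outcome = 2·Marker + 2·Gene - 2·Enzyme  [with Marker=2, Gene=1, Enzyme=0]  = 6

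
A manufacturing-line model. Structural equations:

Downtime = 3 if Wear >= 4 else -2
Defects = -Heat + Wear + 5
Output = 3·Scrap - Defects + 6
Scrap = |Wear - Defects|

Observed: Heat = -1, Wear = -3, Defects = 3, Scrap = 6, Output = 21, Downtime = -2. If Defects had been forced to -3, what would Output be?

do(Defects=-3) replaces the equation Defects = -Heat + Wear + 5 with the constant Defects = -3.
Scrap = |Wear - Defects|  [with Wear=-3, Defects=-3]  = 0
Output = 3·Scrap - Defects + 6  [with Scrap=0, Defects=-3]  = 9

9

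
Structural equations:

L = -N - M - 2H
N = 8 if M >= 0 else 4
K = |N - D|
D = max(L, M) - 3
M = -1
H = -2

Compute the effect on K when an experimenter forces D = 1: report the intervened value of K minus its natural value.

The intervention breaks the incoming arrows to D: D = max(L, M) - 3 no longer applies, and D = 1.
N = 8 if M >= 0 else 4  [with M=-1]  = 4
K = |N - D|  [with N=4, D=1]  = 3
Without intervention: N = 8 if M >= 0 else 4  [with M=-1]  = 4; L = -N - M - 2H  [with N=4, M=-1, H=-2]  = 1; D = max(L, M) - 3  [with L=1, M=-1]  = -2; K = |N - D|  [with N=4, D=-2]  = 6.
Change = 3 − 6 = -3.

-3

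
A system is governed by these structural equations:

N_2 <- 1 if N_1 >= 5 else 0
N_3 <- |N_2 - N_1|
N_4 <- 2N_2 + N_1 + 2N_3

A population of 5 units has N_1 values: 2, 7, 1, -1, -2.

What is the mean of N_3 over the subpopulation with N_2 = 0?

E[N_3|N_2=0] averages over only the 4 units with N_2=0 (N_1 = 2, 1, -1, -2): N_3 = 2, 1, 1, 2, mean 1.5.

1.5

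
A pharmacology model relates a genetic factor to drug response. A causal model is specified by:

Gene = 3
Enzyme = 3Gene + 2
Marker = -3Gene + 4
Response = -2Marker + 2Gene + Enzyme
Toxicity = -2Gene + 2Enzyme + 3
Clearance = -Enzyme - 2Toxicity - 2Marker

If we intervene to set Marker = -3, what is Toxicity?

19

do(Marker=-3) replaces the equation Marker = -3Gene + 4 with the constant Marker = -3.
Toxicity is not downstream of the intervention, so its value is determined by the original equations.
Enzyme = 3Gene + 2  [with Gene=3]  = 11
Toxicity = -2Gene + 2Enzyme + 3  [with Gene=3, Enzyme=11]  = 19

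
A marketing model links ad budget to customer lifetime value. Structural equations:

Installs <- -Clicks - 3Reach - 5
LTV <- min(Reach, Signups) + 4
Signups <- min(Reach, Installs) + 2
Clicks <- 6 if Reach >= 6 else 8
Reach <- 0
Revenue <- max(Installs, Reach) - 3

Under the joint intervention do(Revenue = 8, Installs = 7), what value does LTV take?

The joint intervention fixes Revenue = 8, Installs = 7, removing each variable's own equation.
Signups = min(Reach, Installs) + 2  [with Reach=0, Installs=7]  = 2
LTV = min(Reach, Signups) + 4  [with Reach=0, Signups=2]  = 4

4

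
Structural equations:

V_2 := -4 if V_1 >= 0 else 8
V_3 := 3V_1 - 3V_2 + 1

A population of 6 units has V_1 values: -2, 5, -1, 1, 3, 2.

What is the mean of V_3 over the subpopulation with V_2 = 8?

Conditioning on V_2=8 selects the 2 unit(s) with V_1 ∈ {-2, -1}. Their V_3 values: -29, -26. Mean = -27.5.

-27.5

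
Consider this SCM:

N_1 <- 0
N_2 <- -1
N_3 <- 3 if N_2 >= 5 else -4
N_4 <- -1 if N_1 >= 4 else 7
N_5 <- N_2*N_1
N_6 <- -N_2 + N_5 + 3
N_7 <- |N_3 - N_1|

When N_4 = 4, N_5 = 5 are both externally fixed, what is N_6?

The joint intervention fixes N_4 = 4, N_5 = 5, removing each variable's own equation.
N_6 = -N_2 + N_5 + 3  [with N_2=-1, N_5=5]  = 9

9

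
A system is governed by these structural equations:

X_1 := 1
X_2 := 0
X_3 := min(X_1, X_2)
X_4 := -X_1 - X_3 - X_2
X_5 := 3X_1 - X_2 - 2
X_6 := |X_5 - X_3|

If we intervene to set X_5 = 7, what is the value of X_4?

-1

The intervention breaks the incoming arrows to X_5: X_5 := 3X_1 - X_2 - 2 no longer applies, and X_5 = 7.
Since X_4 is not a descendant of the intervened variable, it is unaffected.
X_3 = min(X_1, X_2)  [with X_1=1, X_2=0]  = 0
X_4 = -X_1 - X_3 - X_2  [with X_1=1, X_3=0, X_2=0]  = -1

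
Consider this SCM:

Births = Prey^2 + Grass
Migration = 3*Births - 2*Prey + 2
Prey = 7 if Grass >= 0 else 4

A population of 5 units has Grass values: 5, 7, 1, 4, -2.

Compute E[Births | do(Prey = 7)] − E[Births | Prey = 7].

Every unit gets Prey=7 under the intervention. Births values become 54, 56, 50, 53, 47; E[Births|do(Prey=7)] = 52.
Observing Prey=7 restricts to units where Prey's equation naturally yields 7: Grass ∈ {5, 7, 1, 4}. In that subpopulation Births = 54, 56, 50, 53, mean 53.25.
Difference = 52 − 53.25 = -1.25.

-1.25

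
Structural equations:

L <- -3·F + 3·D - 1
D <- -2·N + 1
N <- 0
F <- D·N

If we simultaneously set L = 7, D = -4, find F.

Setting L = 7, D = -4 by intervention discards those variables' equations.
F = D·N  [with D=-4, N=0]  = 0

0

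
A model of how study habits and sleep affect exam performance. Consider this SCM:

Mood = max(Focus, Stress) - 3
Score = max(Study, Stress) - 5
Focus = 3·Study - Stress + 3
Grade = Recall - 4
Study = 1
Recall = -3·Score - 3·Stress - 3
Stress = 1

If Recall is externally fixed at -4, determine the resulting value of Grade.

-8

Intervening sets Recall = -4 and removes its equation (Recall = -3·Score - 3·Stress - 3).
Grade = Recall - 4  [with Recall=-4]  = -8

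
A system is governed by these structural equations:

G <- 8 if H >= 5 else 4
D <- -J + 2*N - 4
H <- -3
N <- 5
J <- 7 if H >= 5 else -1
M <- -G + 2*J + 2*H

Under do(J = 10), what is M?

Under do(J=10), the mechanism J <- 7 if H >= 5 else -1 is discarded; J is fixed at 10.
G = 8 if H >= 5 else 4  [with H=-3]  = 4
M = -G + 2*J + 2*H  [with G=4, J=10, H=-3]  = 10

10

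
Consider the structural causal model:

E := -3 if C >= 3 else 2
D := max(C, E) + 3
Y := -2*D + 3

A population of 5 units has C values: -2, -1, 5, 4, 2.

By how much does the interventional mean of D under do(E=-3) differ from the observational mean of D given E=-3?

-2.9

Under do(E=-3), E's equation is replaced by E=-3 for every unit. Per-unit D: 1, 2, 8, 7, 5. Mean = 4.6.
Observing E=-3 restricts to units where E's equation naturally yields -3: C ∈ {5, 4}. In that subpopulation D = 8, 7, mean 7.5.
Difference = 4.6 − 7.5 = -2.9.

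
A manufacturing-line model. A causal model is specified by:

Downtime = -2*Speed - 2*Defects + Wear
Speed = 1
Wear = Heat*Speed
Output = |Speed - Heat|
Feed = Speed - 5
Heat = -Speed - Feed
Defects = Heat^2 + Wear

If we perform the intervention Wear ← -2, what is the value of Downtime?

-18

The intervention breaks the incoming arrows to Wear: Wear = Heat*Speed no longer applies, and Wear = -2.
Feed = Speed - 5  [with Speed=1]  = -4
Heat = -Speed - Feed  [with Speed=1, Feed=-4]  = 3
Defects = Heat^2 + Wear  [with Heat=3, Wear=-2]  = 7
Downtime = -2*Speed - 2*Defects + Wear  [with Speed=1, Defects=7, Wear=-2]  = -18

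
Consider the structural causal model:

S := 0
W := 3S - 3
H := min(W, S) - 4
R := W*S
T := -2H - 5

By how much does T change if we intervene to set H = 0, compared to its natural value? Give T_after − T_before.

-14

do(H=0) replaces the equation H := min(W, S) - 4 with the constant H = 0.
T = -2H - 5  [with H=0]  = -5
Without intervention: W = 3S - 3  [with S=0]  = -3; H = min(W, S) - 4  [with W=-3, S=0]  = -7; T = -2H - 5  [with H=-7]  = 9.
Change = -5 − 9 = -14.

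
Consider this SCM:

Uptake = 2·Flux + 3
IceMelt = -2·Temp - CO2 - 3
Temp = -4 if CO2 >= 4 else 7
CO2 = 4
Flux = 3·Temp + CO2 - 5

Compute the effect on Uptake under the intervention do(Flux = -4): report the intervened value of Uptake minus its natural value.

Intervening sets Flux = -4 and removes its equation (Flux = 3·Temp + CO2 - 5).
Uptake = 2·Flux + 3  [with Flux=-4]  = -5
Without intervention: Temp = -4 if CO2 >= 4 else 7  [with CO2=4]  = -4; Flux = 3·Temp + CO2 - 5  [with Temp=-4, CO2=4]  = -13; Uptake = 2·Flux + 3  [with Flux=-13]  = -23.
Change = -5 − (-23) = 18.

18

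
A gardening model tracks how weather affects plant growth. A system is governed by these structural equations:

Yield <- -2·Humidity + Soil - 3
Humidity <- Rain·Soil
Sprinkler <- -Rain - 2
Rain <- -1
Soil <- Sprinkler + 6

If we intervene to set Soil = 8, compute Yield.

do(Soil=8) replaces the equation Soil <- Sprinkler + 6 with the constant Soil = 8.
Humidity = Rain·Soil  [with Rain=-1, Soil=8]  = -8
Yield = -2·Humidity + Soil - 3  [with Humidity=-8, Soil=8]  = 21

21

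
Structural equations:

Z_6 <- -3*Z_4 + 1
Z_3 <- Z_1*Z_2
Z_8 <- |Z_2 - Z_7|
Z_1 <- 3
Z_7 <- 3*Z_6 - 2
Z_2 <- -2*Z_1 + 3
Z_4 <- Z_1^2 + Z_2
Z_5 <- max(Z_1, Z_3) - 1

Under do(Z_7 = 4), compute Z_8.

do(Z_7=4) replaces the equation Z_7 <- 3*Z_6 - 2 with the constant Z_7 = 4.
Z_2 = -2*Z_1 + 3  [with Z_1=3]  = -3
Z_8 = |Z_2 - Z_7|  [with Z_2=-3, Z_7=4]  = 7

7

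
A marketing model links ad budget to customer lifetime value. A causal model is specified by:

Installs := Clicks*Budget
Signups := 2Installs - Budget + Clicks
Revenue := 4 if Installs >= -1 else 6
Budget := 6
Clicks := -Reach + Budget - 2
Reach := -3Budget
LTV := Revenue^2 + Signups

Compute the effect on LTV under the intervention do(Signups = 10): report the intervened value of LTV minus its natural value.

Under do(Signups=10), the mechanism Signups := 2Installs - Budget + Clicks is discarded; Signups is fixed at 10.
Reach = -3Budget  [with Budget=6]  = -18
Clicks = -Reach + Budget - 2  [with Reach=-18, Budget=6]  = 22
Installs = Clicks*Budget  [with Clicks=22, Budget=6]  = 132
Revenue = 4 if Installs >= -1 else 6  [with Installs=132]  = 4
LTV = Revenue^2 + Signups  [with Revenue=4, Signups=10]  = 26
Without intervention: Reach = -3Budget  [with Budget=6]  = -18; Clicks = -Reach + Budget - 2  [with Reach=-18, Budget=6]  = 22; Installs = Clicks*Budget  [with Clicks=22, Budget=6]  = 132; Signups = 2Installs - Budget + Clicks  [with Installs=132, Budget=6, Clicks=22]  = 280; Revenue = 4 if Installs >= -1 else 6  [with Installs=132]  = 4; LTV = Revenue^2 + Signups  [with Revenue=4, Signups=280]  = 296.
Change = 26 − 296 = -270.

-270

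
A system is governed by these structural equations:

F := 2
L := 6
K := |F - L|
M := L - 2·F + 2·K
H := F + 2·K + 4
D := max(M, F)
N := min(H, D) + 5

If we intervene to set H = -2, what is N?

Under do(H=-2), the mechanism H := F + 2·K + 4 is discarded; H is fixed at -2.
K = |F - L|  [with F=2, L=6]  = 4
M = L - 2·F + 2·K  [with L=6, F=2, K=4]  = 10
D = max(M, F)  [with M=10, F=2]  = 10
N = min(H, D) + 5  [with H=-2, D=10]  = 3

3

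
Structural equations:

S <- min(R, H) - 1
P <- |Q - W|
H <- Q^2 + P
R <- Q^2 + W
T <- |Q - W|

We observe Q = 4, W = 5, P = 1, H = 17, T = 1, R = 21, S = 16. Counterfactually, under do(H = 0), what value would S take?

-1

The intervention breaks the incoming arrows to H: H <- Q^2 + P no longer applies, and H = 0.
R = Q^2 + W  [with Q=4, W=5]  = 21
S = min(R, H) - 1  [with R=21, H=0]  = -1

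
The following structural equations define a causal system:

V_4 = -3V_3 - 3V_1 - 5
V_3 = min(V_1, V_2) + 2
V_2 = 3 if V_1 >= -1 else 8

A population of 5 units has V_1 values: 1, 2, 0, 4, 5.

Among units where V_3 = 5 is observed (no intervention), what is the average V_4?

-33.5

Conditioning on V_3=5 selects the 2 unit(s) with V_1 ∈ {4, 5}. Their V_4 values: -32, -35. Mean = -33.5.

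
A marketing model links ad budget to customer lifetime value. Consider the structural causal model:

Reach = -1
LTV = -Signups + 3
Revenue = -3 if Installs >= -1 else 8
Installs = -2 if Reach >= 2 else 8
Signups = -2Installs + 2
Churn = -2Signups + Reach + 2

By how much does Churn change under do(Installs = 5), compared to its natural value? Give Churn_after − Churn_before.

-12

Under do(Installs=5), the mechanism Installs = -2 if Reach >= 2 else 8 is discarded; Installs is fixed at 5.
Signups = -2Installs + 2  [with Installs=5]  = -8
Churn = -2Signups + Reach + 2  [with Signups=-8, Reach=-1]  = 17
Without intervention: Installs = -2 if Reach >= 2 else 8  [with Reach=-1]  = 8; Signups = -2Installs + 2  [with Installs=8]  = -14; Churn = -2Signups + Reach + 2  [with Signups=-14, Reach=-1]  = 29.
Change = 17 − 29 = -12.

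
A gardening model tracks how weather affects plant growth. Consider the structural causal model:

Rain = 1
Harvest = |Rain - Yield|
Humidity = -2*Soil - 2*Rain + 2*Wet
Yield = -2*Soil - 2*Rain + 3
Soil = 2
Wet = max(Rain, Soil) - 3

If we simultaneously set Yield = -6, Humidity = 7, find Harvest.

Setting Yield = -6, Humidity = 7 by intervention discards those variables' equations.
Harvest = |Rain - Yield|  [with Rain=1, Yield=-6]  = 7

7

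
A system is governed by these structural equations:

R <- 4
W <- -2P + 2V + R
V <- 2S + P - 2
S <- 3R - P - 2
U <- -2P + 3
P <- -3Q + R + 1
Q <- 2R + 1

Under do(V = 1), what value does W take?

50

Intervening sets V = 1 and removes its equation (V <- 2S + P - 2).
Q = 2R + 1  [with R=4]  = 9
P = -3Q + R + 1  [with Q=9, R=4]  = -22
W = -2P + 2V + R  [with P=-22, V=1, R=4]  = 50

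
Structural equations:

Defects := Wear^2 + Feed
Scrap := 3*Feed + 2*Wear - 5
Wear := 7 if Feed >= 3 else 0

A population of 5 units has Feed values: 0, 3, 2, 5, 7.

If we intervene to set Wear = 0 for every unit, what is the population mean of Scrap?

do(Wear=0) breaks Wear's dependence on Feed. With Wear=0 fixed, Scrap across the units is -5, 4, 1, 10, 16, mean 5.2.

5.2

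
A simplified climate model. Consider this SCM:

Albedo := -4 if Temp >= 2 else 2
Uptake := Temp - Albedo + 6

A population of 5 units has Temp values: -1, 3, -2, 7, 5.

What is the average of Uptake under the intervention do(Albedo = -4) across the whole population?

do(Albedo=-4) breaks Albedo's dependence on Temp. With Albedo=-4 fixed, Uptake across the units is 9, 13, 8, 17, 15, mean 12.4.

12.4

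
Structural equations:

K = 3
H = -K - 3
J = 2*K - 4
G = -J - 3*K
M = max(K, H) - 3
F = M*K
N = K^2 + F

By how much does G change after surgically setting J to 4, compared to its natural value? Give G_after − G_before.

The intervention breaks the incoming arrows to J: J = 2*K - 4 no longer applies, and J = 4.
G = -J - 3*K  [with J=4, K=3]  = -13
Without intervention: J = 2*K - 4  [with K=3]  = 2; G = -J - 3*K  [with J=2, K=3]  = -11.
Change = -13 − (-11) = -2.

-2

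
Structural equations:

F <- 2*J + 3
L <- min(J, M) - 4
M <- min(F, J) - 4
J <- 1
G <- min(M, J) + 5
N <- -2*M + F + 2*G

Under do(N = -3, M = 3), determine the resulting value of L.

-3

Under do(N = -3, M = 3), each intervened variable's structural equation is replaced by its fixed value.
L = min(J, M) - 4  [with J=1, M=3]  = -3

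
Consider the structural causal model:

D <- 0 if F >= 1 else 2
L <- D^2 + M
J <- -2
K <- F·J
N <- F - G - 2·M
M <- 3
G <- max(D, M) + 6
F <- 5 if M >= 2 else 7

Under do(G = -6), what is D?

do(G=-6) replaces the equation G <- max(D, M) + 6 with the constant G = -6.
Since D is not a descendant of the intervened variable, it is unaffected.
F = 5 if M >= 2 else 7  [with M=3]  = 5
D = 0 if F >= 1 else 2  [with F=5]  = 0

0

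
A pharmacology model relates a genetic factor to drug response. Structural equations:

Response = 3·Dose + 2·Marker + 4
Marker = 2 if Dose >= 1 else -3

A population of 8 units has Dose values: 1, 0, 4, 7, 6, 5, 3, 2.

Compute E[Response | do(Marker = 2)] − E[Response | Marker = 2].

-1.5

The intervention sets Marker=2 in all 8 units regardless of Dose. Recomputing Response per unit gives 11, 8, 20, 29, 26, 23, 17, 14; average 18.5.
Conditioning on Marker=2 selects the 7 unit(s) with Dose ∈ {1, 4, 7, 6, 5, 3, 2}. Their Response values: 11, 20, 29, 26, 23, 17, 14. Mean = 20.
Difference = 18.5 − 20 = -1.5.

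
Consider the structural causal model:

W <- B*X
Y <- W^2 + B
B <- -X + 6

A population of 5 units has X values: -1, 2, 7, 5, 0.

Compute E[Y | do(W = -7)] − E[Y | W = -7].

do(W=-7) breaks W's dependence on X. With W=-7 fixed, Y across the units is 56, 53, 48, 50, 55, mean 52.4.
Conditioning on W=-7 selects the 2 unit(s) with X ∈ {-1, 7}. Their Y values: 56, 48. Mean = 52.
Difference = 52.4 − 52 = 0.4.

0.4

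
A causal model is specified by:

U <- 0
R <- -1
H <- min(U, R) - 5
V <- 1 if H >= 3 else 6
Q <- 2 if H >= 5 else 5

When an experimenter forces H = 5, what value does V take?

1

do(H=5) replaces the equation H <- min(U, R) - 5 with the constant H = 5.
V = 1 if H >= 3 else 6  [with H=5]  = 1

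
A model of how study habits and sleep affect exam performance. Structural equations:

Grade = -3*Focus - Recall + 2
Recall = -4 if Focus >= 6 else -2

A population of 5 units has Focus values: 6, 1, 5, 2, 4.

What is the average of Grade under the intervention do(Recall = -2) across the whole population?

Every unit gets Recall=-2 under the intervention. Grade values become -14, 1, -11, -2, -8; E[Grade|do(Recall=-2)] = -6.8.

-6.8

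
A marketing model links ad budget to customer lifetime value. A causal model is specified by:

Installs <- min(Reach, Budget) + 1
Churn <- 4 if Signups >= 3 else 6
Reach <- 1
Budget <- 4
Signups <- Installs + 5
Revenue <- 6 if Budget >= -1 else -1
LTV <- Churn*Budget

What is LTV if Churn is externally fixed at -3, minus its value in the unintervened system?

-28

Under do(Churn=-3), the mechanism Churn <- 4 if Signups >= 3 else 6 is discarded; Churn is fixed at -3.
LTV = Churn*Budget  [with Churn=-3, Budget=4]  = -12
Without intervention: Installs = min(Reach, Budget) + 1  [with Reach=1, Budget=4]  = 2; Signups = Installs + 5  [with Installs=2]  = 7; Churn = 4 if Signups >= 3 else 6  [with Signups=7]  = 4; LTV = Churn*Budget  [with Churn=4, Budget=4]  = 16.
Change = -12 − 16 = -28.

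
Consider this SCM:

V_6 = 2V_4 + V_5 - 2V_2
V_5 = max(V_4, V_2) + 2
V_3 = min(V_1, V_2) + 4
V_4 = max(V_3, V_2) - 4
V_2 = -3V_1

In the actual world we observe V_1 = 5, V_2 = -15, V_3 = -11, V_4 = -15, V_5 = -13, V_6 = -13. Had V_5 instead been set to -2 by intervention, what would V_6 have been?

The intervention breaks the incoming arrows to V_5: V_5 = max(V_4, V_2) + 2 no longer applies, and V_5 = -2.
V_2 = -3V_1  [with V_1=5]  = -15
V_3 = min(V_1, V_2) + 4  [with V_1=5, V_2=-15]  = -11
V_4 = max(V_3, V_2) - 4  [with V_3=-11, V_2=-15]  = -15
V_6 = 2V_4 + V_5 - 2V_2  [with V_4=-15, V_5=-2, V_2=-15]  = -2

-2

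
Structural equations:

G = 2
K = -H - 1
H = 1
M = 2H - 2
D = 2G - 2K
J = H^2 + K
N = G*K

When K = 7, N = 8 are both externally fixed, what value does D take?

-10

Setting K = 7, N = 8 by intervention discards those variables' equations.
D = 2G - 2K  [with G=2, K=7]  = -10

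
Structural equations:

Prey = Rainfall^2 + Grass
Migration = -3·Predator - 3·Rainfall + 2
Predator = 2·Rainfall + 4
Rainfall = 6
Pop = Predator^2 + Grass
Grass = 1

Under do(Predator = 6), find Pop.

Under do(Predator=6), the mechanism Predator = 2·Rainfall + 4 is discarded; Predator is fixed at 6.
Pop = Predator^2 + Grass  [with Predator=6, Grass=1]  = 37

37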